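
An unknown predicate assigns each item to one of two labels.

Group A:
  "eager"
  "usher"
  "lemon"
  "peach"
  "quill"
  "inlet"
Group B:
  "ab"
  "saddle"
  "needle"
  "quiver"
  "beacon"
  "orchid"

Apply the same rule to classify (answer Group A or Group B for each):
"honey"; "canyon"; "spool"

'Group A' ⟺ odd length.
"honey": length 5, satisfies this → Group A. "canyon": length 6, does not satisfy this → Group B. "spool": length 5, satisfies this → Group A.

Group A, Group B, Group A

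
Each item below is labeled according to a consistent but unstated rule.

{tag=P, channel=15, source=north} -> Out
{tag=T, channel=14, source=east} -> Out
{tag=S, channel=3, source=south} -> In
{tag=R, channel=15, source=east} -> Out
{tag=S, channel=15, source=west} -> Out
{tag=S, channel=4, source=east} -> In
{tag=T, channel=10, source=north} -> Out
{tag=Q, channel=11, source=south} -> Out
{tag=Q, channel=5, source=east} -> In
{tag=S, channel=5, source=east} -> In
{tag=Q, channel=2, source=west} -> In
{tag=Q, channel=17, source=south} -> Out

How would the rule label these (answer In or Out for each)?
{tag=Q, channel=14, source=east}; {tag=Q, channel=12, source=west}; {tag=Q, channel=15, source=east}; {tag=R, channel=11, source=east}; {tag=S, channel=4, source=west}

A rule that fits every label: channel ≤ 5 — true of each 'In' example, false of each 'Out' one.
{tag=Q, channel=14, source=east}: channel = 14 — fails this test, so Out. {tag=Q, channel=12, source=west}: channel = 12 — fails this test, so Out. {tag=Q, channel=15, source=east}: channel = 15 — fails this test, so Out. {tag=R, channel=11, source=east}: channel = 11 — fails this test, so Out. {tag=S, channel=4, source=west}: channel = 4 — matches, so In.

Out, Out, Out, Out, In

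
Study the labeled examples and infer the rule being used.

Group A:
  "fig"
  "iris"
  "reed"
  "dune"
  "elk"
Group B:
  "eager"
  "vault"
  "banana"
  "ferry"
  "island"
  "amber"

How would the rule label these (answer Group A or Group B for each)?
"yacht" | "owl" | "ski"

Group B, Group A, Group A

The distinguishing property — length ≤ 4 — holds for all the 'Group A' cases and none of the 'Group B' cases.
"yacht" — length 5, hence Group B. "owl" — length 3, hence Group A. "ski" — length 3, hence Group A.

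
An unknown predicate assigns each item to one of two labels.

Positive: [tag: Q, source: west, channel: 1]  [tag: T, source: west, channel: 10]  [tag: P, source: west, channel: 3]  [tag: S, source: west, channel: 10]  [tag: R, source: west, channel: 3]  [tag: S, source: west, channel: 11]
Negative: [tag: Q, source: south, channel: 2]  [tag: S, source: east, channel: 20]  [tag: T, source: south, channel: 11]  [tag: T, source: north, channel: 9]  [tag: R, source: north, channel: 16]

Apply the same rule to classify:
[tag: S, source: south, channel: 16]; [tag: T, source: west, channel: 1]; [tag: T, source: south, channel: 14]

Negative, Positive, Negative

Every 'Positive' example satisfies: source is west. None of the 'Negative' examples do.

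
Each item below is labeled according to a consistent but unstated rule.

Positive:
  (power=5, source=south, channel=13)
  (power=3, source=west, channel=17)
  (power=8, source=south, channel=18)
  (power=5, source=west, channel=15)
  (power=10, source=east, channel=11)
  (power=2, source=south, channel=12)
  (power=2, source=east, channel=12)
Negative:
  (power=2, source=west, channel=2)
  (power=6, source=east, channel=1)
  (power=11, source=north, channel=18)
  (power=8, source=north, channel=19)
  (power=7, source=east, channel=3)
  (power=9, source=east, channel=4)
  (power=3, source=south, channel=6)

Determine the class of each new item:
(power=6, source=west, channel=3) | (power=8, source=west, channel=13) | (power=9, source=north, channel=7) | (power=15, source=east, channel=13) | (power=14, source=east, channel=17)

Negative, Positive, Negative, Positive, Positive

The simplest hypothesis consistent with all the labels is: source is not north AND channel ≥ 11.
(power=6, source=west, channel=3): Negative (source is west, channel = 3). (power=8, source=west, channel=13): Positive (source is west, channel = 13). (power=9, source=north, channel=7): Negative (source is north, channel = 7). (power=15, source=east, channel=13): Positive (source is east, channel = 13). (power=14, source=east, channel=17): Positive (source is east, channel = 17).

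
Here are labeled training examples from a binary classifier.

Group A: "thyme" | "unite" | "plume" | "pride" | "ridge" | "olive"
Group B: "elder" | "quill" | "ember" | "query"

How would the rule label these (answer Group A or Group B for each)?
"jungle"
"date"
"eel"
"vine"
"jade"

Group A, Group A, Group B, Group A, Group A

The simplest hypothesis consistent with all the labels is: ends with 'e'.
"jungle": Group A (ends with 'e'). "date": Group A (ends with 'e'). "eel": Group B (ends with 'l'). "vine": Group A (ends with 'e'). "jade": Group A (ends with 'e').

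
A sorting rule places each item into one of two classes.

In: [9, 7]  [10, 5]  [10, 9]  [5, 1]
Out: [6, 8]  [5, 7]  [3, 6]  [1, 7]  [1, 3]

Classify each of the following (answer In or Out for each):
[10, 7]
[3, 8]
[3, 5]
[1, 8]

In, Out, Out, Out

The simplest hypothesis consistent with all the labels is: first > second.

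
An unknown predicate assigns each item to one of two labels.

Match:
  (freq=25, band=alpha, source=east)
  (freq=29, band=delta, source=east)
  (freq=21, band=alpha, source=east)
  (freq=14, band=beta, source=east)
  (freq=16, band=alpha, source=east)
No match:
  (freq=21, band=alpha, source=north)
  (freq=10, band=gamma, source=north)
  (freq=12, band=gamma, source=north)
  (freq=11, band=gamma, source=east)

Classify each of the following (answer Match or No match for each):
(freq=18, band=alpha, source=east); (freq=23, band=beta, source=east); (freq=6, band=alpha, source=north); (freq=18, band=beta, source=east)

Match, Match, No match, Match

The pattern is that an item is 'Match' exactly when: source is east AND freq ≥ 12.
Match: (freq=18, band=alpha, source=east), since source is east, freq = 18. Match: (freq=23, band=beta, source=east), since source is east, freq = 23. No match: (freq=6, band=alpha, source=north), since source is north, freq = 6. Match: (freq=18, band=beta, source=east), since source is east, freq = 18.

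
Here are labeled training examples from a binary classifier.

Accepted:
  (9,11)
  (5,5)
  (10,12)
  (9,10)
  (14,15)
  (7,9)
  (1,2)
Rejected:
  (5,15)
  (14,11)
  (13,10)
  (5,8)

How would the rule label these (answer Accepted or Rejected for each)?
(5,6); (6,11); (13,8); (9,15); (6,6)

Accepted, Rejected, Rejected, Rejected, Accepted

A rule that fits every label: |first − second| ≤ 2 — true of each 'Accepted' example, false of each 'Rejected' one.
(5,6) — |5−6| = 1, hence Accepted.
(6,11) — |6−11| = 5, hence Rejected.
(13,8) — |13−8| = 5, hence Rejected.
(9,15) — |9−15| = 6, hence Rejected.
(6,6) — |6−6| = 0, hence Accepted.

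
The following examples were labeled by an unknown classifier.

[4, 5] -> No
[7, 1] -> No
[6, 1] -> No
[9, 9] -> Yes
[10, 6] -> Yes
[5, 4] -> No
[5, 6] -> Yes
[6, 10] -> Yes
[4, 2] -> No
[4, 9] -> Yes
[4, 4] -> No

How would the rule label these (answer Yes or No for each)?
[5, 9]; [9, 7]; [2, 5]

Yes, Yes, No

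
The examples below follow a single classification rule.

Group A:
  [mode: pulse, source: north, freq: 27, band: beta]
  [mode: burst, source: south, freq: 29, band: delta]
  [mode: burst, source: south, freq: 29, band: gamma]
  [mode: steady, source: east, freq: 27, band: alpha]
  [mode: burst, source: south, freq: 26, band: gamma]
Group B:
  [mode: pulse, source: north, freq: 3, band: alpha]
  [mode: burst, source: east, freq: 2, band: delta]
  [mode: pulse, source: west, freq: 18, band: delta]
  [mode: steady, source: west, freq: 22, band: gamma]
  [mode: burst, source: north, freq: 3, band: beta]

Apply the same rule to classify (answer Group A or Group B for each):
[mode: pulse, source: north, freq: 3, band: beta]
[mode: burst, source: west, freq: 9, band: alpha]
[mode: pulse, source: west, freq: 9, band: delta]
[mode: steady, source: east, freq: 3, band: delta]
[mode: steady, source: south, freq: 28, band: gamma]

All 'Group A' examples share one property — freq ≥ 26 — and every 'Group B' example lacks it.
Group B: [mode: pulse, source: north, freq: 3, band: beta], since freq = 3.
Group B: [mode: burst, source: west, freq: 9, band: alpha], since freq = 9.
Group B: [mode: pulse, source: west, freq: 9, band: delta], since freq = 9.
Group B: [mode: steady, source: east, freq: 3, band: delta], since freq = 3.
Group A: [mode: steady, source: south, freq: 28, band: gamma], since freq = 28.

Group B, Group B, Group B, Group B, Group A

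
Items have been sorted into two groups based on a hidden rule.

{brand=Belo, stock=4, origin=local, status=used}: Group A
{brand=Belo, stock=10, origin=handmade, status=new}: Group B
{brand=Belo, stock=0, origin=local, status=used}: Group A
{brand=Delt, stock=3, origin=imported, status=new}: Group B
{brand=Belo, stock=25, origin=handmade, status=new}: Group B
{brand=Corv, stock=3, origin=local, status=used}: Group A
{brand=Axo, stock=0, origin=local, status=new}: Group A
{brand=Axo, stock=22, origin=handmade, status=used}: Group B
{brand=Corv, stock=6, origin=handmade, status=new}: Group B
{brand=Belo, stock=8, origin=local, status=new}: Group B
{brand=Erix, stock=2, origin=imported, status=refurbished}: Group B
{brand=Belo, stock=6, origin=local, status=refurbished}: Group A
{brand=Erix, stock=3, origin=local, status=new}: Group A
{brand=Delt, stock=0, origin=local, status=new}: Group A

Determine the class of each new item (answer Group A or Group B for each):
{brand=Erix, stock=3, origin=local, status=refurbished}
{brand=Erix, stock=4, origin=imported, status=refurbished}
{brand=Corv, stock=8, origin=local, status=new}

Rule: origin is local AND stock ≤ 6. This holds for each 'Group A' example and fails for each 'Group B' one.
{brand=Erix, stock=3, origin=local, status=refurbished} → origin is local, stock = 3 → Group A.
{brand=Erix, stock=4, origin=imported, status=refurbished} → origin is imported, stock = 4 → Group B.
{brand=Corv, stock=8, origin=local, status=new} → origin is local, stock = 8 → Group B.

Group A, Group B, Group B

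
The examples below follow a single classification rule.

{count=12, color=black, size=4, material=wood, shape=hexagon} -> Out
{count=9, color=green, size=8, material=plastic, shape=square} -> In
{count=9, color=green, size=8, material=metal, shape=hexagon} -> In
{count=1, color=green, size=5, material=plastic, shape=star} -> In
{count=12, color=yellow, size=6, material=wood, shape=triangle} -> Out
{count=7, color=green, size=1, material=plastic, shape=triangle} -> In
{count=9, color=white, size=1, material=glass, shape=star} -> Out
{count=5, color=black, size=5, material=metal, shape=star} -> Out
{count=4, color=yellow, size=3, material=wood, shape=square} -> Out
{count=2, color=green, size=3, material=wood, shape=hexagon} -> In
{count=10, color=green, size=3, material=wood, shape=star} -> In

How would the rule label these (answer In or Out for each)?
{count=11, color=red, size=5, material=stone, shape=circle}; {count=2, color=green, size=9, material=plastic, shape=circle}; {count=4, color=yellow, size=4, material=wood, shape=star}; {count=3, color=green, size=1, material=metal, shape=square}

Out, In, Out, In

The distinguishing property — color is green — holds for all the 'In' cases and none of the 'Out' cases.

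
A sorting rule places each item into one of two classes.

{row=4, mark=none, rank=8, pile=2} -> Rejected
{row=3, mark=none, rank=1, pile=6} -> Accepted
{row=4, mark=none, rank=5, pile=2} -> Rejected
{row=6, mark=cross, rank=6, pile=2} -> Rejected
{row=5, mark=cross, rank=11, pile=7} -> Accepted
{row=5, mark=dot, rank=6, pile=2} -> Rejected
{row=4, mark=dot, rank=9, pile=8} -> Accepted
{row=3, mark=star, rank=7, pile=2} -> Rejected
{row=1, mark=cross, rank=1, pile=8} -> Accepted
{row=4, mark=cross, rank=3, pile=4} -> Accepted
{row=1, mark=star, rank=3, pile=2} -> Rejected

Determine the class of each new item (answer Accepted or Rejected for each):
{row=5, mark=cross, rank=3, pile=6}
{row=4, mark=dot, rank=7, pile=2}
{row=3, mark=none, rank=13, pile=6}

Accepted, Rejected, Accepted

All 'Accepted' examples share one property — pile ≥ 4 — and every 'Rejected' example lacks it.
{row=5, mark=cross, rank=3, pile=6}: pile = 6 — fits, so Accepted.
{row=4, mark=dot, rank=7, pile=2}: pile = 2 — doesn't qualify, so Rejected.
{row=3, mark=none, rank=13, pile=6}: pile = 6 — fits, so Accepted.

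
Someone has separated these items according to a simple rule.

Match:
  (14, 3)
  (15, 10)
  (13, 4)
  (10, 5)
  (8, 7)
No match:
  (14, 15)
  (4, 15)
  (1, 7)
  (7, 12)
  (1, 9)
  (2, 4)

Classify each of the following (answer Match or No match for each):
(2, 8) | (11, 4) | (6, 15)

No match, Match, No match

Rule: first > second. This holds for each 'Match' example and fails for each 'No match' one.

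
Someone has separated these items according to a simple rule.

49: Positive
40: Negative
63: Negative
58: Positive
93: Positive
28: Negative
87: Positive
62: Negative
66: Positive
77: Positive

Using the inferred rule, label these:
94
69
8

Positive, Positive, Negative

Every 'Positive' example satisfies: digit sum ≥ 11. None of the 'Negative' examples do.
94 → digit sum 9+4 = 13 → Positive.
69 → digit sum 6+9 = 15 → Positive.
8 → digit sum 8 → Negative.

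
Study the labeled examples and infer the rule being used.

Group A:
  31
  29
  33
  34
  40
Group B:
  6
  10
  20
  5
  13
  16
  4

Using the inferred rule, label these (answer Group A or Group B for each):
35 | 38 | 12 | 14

Group A, Group A, Group B, Group B

The simplest hypothesis consistent with all the labels is: at least 29.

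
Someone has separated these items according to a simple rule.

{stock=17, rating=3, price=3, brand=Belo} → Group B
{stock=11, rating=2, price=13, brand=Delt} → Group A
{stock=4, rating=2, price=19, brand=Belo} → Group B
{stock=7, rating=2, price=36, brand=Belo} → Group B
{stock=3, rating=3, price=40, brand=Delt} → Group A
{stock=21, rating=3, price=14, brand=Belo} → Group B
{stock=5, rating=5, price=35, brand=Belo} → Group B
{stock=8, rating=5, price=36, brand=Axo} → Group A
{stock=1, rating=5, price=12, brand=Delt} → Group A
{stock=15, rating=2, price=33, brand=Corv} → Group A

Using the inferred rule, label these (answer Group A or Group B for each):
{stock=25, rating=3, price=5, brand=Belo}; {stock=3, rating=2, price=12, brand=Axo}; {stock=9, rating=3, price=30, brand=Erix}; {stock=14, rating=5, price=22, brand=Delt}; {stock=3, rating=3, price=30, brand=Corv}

Comparing the two groups points to one rule — brand is not Belo.
{stock=25, rating=3, price=5, brand=Belo} — brand is Belo, hence Group B. {stock=3, rating=2, price=12, brand=Axo} — brand is Axo, hence Group A. {stock=9, rating=3, price=30, brand=Erix} — brand is Erix, hence Group A. {stock=14, rating=5, price=22, brand=Delt} — brand is Delt, hence Group A. {stock=3, rating=3, price=30, brand=Corv} — brand is Corv, hence Group A.

Group B, Group A, Group A, Group A, Group A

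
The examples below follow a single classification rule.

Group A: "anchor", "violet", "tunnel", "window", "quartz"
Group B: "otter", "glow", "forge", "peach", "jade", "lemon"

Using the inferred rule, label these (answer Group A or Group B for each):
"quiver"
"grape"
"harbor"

Group A, Group B, Group A

The classifier is using: length 6.
Group A: "quiver", since length 6. Group B: "grape", since length 5. Group A: "harbor", since length 6.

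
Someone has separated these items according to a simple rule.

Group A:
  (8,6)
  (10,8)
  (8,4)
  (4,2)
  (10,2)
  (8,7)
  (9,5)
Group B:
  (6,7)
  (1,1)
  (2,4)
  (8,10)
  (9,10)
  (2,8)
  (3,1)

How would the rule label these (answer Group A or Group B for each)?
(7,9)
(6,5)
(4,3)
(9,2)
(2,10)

One predicate separates the groups cleanly: first > second AND sum ≥ 6.
(7,9): 7 < 9, 7+9 = 16 — does not pass, so Group B. (6,5): 6 > 5, 6+5 = 11 — satisfies this, so Group A. (4,3): 4 > 3, 4+3 = 7 — satisfies this, so Group A. (9,2): 9 > 2, 9+2 = 11 — satisfies this, so Group A. (2,10): 2 < 10, 2+10 = 12 — does not pass, so Group B.

Group B, Group A, Group A, Group A, Group B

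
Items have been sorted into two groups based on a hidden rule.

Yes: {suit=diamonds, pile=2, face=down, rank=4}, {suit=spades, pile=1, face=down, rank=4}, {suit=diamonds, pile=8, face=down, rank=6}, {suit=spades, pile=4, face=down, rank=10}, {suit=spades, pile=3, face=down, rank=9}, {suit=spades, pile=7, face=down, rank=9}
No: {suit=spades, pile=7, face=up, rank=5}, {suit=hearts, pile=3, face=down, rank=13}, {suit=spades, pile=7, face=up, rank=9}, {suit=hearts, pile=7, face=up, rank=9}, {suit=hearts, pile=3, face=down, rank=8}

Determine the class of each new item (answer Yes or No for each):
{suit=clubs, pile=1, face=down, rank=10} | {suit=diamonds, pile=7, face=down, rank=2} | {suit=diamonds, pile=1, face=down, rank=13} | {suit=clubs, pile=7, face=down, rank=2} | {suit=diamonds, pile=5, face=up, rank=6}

Yes, Yes, Yes, Yes, No

One predicate separates the groups cleanly: face is down AND suit is not hearts.
{suit=clubs, pile=1, face=down, rank=10} — face is down, suit is clubs, hence Yes.
{suit=diamonds, pile=7, face=down, rank=2} — face is down, suit is diamonds, hence Yes.
{suit=diamonds, pile=1, face=down, rank=13} — face is down, suit is diamonds, hence Yes.
{suit=clubs, pile=7, face=down, rank=2} — face is down, suit is clubs, hence Yes.
{suit=diamonds, pile=5, face=up, rank=6} — face is up, suit is diamonds, hence No.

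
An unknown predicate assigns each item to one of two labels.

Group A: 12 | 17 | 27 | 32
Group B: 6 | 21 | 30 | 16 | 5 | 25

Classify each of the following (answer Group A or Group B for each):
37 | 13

Group A, Group B

The classifier is using: ≡ 2 (mod 5).
37: 37 mod 5 = 2 — meets the rule, so Group A.
13: 13 mod 5 = 3 — fails this test, so Group B.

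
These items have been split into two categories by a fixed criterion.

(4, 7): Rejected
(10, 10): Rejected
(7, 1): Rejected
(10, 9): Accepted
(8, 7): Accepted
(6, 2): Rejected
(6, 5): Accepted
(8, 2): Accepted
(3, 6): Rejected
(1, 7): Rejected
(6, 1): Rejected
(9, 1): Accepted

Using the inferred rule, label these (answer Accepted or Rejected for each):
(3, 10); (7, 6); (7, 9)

Rejected, Accepted, Rejected

The rule appears to be: first > second AND sum ≥ 9.
(3, 10): 3 < 10, 3+10 = 13 — doesn't qualify, so Rejected.
(7, 6): 7 > 6, 7+6 = 13 — satisfies this, so Accepted.
(7, 9): 7 < 9, 7+9 = 16 — doesn't qualify, so Rejected.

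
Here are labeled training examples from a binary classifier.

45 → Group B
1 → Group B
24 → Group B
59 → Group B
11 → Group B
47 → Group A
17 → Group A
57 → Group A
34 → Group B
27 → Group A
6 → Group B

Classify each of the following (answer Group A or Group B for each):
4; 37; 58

Group B, Group A, Group B

The distinguishing property — ends in digit 7 — holds for all the 'Group A' cases and none of the 'Group B' cases.
4: Group B (last digit 4). 37: Group A (last digit 7). 58: Group B (last digit 8).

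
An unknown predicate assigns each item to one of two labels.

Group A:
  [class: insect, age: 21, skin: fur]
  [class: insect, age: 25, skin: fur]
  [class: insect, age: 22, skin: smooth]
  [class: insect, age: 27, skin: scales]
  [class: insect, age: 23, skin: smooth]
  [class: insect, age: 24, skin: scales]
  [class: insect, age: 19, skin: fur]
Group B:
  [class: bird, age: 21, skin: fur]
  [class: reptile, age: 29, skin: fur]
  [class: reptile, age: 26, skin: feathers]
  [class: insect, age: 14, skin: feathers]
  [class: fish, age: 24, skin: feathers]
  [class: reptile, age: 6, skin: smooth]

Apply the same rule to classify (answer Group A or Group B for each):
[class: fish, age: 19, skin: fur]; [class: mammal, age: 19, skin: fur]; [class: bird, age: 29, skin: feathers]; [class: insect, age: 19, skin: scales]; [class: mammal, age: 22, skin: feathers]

Every 'Group A' example satisfies: class is insect AND age ≥ 19. None of the 'Group B' examples do.
[class: fish, age: 19, skin: fur] — class is fish, age = 19, hence Group B.
[class: mammal, age: 19, skin: fur] — class is mammal, age = 19, hence Group B.
[class: bird, age: 29, skin: feathers] — class is bird, age = 29, hence Group B.
[class: insect, age: 19, skin: scales] — class is insect, age = 19, hence Group A.
[class: mammal, age: 22, skin: feathers] — class is mammal, age = 22, hence Group B.

Group B, Group B, Group B, Group A, Group B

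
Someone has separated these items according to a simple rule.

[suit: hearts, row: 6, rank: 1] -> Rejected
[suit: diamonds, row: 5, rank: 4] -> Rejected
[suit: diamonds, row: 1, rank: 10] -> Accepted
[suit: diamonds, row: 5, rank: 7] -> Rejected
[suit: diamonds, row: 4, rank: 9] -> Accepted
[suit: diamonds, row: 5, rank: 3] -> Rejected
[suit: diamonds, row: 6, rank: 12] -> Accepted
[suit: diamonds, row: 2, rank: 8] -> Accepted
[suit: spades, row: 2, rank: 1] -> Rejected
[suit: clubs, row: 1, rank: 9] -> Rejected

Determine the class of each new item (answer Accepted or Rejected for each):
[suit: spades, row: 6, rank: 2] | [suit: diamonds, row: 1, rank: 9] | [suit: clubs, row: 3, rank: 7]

One predicate separates the groups cleanly: suit is diamonds AND rank ≥ 8.
Rejected: [suit: spades, row: 6, rank: 2], since suit is spades, rank = 2.
Accepted: [suit: diamonds, row: 1, rank: 9], since suit is diamonds, rank = 9.
Rejected: [suit: clubs, row: 3, rank: 7], since suit is clubs, rank = 7.

Rejected, Accepted, Rejected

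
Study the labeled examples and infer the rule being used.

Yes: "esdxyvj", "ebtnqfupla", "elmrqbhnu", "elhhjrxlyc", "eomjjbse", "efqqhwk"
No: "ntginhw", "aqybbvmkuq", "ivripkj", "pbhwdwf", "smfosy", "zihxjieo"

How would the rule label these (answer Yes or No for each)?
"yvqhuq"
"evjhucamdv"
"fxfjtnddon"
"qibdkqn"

The rule appears to be: starts with 'e'.

No, Yes, No, No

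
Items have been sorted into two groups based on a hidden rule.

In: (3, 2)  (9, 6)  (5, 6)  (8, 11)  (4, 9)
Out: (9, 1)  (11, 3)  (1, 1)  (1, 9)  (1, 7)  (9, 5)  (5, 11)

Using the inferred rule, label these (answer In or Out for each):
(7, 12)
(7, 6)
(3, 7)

In, In, Out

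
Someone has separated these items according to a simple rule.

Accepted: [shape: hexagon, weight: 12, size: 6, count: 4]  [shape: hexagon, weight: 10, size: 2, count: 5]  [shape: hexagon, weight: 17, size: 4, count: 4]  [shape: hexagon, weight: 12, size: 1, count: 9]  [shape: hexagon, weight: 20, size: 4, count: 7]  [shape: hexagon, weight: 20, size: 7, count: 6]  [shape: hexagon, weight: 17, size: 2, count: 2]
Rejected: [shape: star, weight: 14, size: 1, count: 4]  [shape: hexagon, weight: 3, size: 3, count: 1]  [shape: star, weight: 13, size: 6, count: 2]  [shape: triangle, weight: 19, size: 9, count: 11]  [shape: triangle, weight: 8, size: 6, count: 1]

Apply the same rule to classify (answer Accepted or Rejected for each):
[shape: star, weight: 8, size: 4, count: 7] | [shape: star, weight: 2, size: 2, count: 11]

All 'Accepted' examples share one property — shape is hexagon AND count ≥ 2 — and every 'Rejected' example lacks it.
[shape: star, weight: 8, size: 4, count: 7] → shape is star, count = 7 → Rejected. [shape: star, weight: 2, size: 2, count: 11] → shape is star, count = 11 → Rejected.

Rejected, Rejected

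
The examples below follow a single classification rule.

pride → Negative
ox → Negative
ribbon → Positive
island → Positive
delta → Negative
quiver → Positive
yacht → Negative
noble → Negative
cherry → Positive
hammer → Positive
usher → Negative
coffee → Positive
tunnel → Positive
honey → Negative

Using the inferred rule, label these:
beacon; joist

Positive, Negative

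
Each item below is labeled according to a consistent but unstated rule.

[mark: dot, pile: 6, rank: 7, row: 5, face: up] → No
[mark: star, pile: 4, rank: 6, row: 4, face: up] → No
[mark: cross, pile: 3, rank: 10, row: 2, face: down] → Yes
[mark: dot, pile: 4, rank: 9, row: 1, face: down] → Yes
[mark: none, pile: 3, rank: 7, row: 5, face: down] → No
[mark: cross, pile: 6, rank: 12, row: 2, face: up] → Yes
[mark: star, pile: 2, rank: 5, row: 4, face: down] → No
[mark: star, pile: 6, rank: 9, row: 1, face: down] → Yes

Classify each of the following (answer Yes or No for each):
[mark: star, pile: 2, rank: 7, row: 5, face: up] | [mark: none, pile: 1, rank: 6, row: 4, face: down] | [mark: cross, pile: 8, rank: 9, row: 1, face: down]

The simplest hypothesis consistent with all the labels is: row ≤ 2.
[mark: star, pile: 2, rank: 7, row: 5, face: up]: row = 5, fails this test → No.
[mark: none, pile: 1, rank: 6, row: 4, face: down]: row = 4, fails this test → No.
[mark: cross, pile: 8, rank: 9, row: 1, face: down]: row = 1, checks out → Yes.

No, No, Yes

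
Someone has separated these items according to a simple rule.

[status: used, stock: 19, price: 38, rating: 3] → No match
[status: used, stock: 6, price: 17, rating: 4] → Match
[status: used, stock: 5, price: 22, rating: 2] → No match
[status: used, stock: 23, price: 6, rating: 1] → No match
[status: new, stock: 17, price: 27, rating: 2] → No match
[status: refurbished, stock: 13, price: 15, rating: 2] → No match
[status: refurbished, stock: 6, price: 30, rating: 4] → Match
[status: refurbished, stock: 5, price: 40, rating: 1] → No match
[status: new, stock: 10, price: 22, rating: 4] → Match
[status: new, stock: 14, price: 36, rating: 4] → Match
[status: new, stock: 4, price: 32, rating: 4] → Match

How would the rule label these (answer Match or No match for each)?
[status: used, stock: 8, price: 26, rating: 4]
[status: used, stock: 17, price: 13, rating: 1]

One predicate separates the groups cleanly: rating = 4.
[status: used, stock: 8, price: 26, rating: 4] — rating = 4, hence Match.
[status: used, stock: 17, price: 13, rating: 1] — rating = 1, hence No match.

Match, No match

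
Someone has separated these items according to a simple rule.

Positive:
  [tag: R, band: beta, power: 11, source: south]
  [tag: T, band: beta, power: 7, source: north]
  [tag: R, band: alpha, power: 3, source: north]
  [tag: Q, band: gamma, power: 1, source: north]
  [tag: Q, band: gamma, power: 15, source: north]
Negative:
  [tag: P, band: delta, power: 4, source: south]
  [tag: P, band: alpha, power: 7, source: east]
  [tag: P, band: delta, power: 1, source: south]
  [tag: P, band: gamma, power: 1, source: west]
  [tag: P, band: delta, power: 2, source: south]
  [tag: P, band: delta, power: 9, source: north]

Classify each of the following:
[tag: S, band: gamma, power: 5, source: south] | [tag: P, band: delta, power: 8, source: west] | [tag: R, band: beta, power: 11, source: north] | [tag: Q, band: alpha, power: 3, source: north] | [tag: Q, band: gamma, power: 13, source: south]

Positive, Negative, Positive, Positive, Positive

A rule that fits every label: tag is not P — true of each 'Positive' example, false of each 'Negative' one.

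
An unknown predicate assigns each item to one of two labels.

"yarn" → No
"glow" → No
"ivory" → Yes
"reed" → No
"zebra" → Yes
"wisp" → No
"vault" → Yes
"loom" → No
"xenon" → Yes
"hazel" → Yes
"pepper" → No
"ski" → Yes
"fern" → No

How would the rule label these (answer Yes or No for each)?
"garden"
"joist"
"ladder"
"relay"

No, Yes, No, Yes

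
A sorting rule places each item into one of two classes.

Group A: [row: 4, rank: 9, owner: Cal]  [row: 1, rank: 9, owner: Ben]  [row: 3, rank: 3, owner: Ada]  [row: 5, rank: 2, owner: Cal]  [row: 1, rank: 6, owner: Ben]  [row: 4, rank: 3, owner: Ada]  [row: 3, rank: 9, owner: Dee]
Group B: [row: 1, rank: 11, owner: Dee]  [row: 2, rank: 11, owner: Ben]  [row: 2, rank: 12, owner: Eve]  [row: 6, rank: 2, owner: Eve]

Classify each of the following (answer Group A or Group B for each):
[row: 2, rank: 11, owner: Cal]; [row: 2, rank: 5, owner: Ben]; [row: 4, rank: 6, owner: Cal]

The simplest hypothesis consistent with all the labels is: row ≤ 5 AND rank ≤ 9.
Group B: [row: 2, rank: 11, owner: Cal], since row = 2, rank = 11. Group A: [row: 2, rank: 5, owner: Ben], since row = 2, rank = 5. Group A: [row: 4, rank: 6, owner: Cal], since row = 4, rank = 6.

Group B, Group A, Group A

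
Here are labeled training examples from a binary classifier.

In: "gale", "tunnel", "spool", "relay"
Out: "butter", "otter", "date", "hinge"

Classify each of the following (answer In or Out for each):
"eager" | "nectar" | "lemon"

Out, Out, In

The common property of the 'In' items is: contains 'l'. No 'Out' item has it.
"eager" → no 'l' → Out.
"nectar" → no 'l' → Out.
"lemon" → has 'l' → In.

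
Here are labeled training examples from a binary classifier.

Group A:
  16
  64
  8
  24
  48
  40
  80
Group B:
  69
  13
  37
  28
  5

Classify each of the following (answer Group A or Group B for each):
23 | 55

Group B, Group B

Every 'Group A' example satisfies: multiple of 8. None of the 'Group B' examples do.
23: Group B (23 = 8·2 + 7).
55: Group B (55 = 8·6 + 7).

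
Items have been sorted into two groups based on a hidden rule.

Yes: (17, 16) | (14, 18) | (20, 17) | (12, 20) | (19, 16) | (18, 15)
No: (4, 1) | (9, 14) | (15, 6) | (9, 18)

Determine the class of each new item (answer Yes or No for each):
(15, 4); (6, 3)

No, No

The simplest hypothesis consistent with all the labels is: sum ≥ 32.
(15, 4) → 15+4 = 19 → No. (6, 3) → 6+3 = 9 → No.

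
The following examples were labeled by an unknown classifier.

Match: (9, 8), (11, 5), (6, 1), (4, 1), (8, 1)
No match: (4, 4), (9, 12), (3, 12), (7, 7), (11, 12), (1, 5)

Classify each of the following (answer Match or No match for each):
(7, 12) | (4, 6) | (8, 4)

No match, No match, Match

A rule that fits every label: first > second — true of each 'Match' example, false of each 'No match' one.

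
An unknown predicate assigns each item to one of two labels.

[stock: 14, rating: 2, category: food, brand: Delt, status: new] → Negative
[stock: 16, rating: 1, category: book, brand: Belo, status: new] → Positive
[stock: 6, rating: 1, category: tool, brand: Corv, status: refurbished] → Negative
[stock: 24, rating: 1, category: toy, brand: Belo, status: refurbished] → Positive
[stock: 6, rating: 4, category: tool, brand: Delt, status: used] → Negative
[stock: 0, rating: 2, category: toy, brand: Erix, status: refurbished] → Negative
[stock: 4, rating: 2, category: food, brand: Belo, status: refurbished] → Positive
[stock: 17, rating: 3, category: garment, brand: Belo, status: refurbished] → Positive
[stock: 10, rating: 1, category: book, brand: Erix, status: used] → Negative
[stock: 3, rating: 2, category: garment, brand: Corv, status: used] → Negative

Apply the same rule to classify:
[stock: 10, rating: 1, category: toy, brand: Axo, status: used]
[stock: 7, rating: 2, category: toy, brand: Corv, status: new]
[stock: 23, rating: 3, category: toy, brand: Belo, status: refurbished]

'Positive' ⟺ brand is Belo.

Negative, Negative, Positive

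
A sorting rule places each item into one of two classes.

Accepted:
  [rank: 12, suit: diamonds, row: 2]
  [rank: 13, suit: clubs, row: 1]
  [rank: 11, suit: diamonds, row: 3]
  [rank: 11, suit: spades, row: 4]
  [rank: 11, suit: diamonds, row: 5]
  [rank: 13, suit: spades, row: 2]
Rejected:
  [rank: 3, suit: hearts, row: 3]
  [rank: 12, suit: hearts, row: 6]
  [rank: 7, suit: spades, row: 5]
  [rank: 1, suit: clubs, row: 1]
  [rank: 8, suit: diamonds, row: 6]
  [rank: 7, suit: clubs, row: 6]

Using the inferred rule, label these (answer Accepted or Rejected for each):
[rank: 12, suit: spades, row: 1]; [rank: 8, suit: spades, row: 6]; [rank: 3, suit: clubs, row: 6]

'Accepted' ⟺ rank ≥ 8 AND row ≤ 5.
[rank: 12, suit: spades, row: 1] → rank = 12, row = 1 → Accepted. [rank: 8, suit: spades, row: 6] → rank = 8, row = 6 → Rejected. [rank: 3, suit: clubs, row: 6] → rank = 3, row = 6 → Rejected.

Accepted, Rejected, Rejected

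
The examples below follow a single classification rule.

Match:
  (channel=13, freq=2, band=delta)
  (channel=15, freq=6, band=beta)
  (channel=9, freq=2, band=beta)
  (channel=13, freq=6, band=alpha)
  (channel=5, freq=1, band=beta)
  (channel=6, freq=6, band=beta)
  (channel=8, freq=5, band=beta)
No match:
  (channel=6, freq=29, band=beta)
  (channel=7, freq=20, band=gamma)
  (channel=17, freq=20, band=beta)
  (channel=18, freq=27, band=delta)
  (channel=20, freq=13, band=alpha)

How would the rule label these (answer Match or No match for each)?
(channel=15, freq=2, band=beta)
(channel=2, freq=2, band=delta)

'Match' ⟺ freq ≤ 6.

Match, Match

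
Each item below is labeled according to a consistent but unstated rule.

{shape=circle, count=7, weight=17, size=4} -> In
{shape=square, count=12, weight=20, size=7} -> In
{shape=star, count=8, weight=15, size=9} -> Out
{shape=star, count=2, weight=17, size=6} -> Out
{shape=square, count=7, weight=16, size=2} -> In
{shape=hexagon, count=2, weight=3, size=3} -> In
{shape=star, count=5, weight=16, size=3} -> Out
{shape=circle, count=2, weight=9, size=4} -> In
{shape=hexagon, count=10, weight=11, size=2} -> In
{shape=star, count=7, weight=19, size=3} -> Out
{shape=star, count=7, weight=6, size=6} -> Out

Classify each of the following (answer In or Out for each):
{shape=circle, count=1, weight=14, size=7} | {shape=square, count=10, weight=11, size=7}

In, In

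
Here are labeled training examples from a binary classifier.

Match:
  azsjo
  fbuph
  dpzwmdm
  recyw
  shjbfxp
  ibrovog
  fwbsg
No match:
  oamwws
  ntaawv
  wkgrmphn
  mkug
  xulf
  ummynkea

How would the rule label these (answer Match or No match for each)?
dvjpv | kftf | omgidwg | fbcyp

Match, No match, Match, Match

Comparing the two groups points to one rule — odd length.
dvjpv: length 5 — checks out, so Match. kftf: length 4 — fails this test, so No match. omgidwg: length 7 — checks out, so Match. fbcyp: length 5 — checks out, so Match.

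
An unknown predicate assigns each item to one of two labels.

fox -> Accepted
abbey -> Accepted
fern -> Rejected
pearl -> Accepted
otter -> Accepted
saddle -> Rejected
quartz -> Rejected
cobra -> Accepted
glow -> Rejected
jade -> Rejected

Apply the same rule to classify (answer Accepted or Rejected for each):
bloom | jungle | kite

Accepted, Rejected, Rejected

A rule that fits every label: odd length — true of each 'Accepted' example, false of each 'Rejected' one.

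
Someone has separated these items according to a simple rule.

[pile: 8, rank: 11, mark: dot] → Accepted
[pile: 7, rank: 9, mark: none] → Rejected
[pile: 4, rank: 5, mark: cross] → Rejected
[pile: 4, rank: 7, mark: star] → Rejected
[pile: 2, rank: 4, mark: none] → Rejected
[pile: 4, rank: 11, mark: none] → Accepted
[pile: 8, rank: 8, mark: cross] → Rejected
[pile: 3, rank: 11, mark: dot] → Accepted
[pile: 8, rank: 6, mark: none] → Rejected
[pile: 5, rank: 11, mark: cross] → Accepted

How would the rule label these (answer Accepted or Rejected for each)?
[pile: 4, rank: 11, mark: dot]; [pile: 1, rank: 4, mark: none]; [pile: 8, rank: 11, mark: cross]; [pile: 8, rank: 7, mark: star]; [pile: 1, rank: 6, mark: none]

Accepted, Rejected, Accepted, Rejected, Rejected

The simplest hypothesis consistent with all the labels is: rank = 11.
[pile: 4, rank: 11, mark: dot] → rank = 11 → Accepted.
[pile: 1, rank: 4, mark: none] → rank = 4 → Rejected.
[pile: 8, rank: 11, mark: cross] → rank = 11 → Accepted.
[pile: 8, rank: 7, mark: star] → rank = 7 → Rejected.
[pile: 1, rank: 6, mark: none] → rank = 6 → Rejected.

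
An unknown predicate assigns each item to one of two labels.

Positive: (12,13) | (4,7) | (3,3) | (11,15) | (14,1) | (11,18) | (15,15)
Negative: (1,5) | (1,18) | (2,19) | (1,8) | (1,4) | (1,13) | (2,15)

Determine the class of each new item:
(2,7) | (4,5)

Negative, Positive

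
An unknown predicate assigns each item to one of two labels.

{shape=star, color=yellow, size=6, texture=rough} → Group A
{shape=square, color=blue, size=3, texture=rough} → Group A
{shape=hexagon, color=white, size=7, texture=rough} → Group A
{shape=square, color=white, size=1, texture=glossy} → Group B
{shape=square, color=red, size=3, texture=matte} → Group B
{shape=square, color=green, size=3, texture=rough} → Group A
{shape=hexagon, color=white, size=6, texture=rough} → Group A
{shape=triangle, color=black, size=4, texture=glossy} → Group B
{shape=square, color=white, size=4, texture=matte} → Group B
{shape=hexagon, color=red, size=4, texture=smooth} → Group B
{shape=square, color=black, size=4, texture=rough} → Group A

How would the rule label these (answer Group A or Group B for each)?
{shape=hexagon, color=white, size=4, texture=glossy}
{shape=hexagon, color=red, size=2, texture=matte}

All 'Group A' examples share one property — texture is rough — and every 'Group B' example lacks it.
{shape=hexagon, color=white, size=4, texture=glossy}: Group B (texture is glossy).
{shape=hexagon, color=red, size=2, texture=matte}: Group B (texture is matte).

Group B, Group B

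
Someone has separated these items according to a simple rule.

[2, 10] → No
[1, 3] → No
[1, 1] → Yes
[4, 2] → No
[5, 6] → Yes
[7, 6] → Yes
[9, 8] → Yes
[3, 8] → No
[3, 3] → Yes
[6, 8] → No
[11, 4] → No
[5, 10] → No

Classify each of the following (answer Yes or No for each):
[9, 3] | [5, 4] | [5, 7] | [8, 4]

The simplest hypothesis consistent with all the labels is: |first − second| ≤ 1.
[9, 3]: |9−3| = 6, doesn't qualify → No. [5, 4]: |5−4| = 1, passes → Yes. [5, 7]: |5−7| = 2, doesn't qualify → No. [8, 4]: |8−4| = 4, doesn't qualify → No.

No, Yes, No, No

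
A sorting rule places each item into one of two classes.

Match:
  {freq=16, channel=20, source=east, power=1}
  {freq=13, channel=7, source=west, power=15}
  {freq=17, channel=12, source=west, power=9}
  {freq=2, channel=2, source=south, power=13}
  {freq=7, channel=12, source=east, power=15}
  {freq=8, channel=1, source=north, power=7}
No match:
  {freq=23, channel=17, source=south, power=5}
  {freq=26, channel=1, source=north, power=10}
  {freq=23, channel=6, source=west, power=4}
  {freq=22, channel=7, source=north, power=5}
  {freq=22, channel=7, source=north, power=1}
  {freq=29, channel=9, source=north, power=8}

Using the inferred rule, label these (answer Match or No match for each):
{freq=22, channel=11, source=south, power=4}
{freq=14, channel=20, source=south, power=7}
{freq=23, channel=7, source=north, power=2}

No match, Match, No match

The common property of the 'Match' items is: freq ≤ 17. No 'No match' item has it.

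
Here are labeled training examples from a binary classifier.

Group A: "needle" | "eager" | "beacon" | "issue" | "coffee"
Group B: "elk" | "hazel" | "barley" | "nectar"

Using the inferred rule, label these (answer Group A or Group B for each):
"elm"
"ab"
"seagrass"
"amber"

Group B, Group B, Group A, Group B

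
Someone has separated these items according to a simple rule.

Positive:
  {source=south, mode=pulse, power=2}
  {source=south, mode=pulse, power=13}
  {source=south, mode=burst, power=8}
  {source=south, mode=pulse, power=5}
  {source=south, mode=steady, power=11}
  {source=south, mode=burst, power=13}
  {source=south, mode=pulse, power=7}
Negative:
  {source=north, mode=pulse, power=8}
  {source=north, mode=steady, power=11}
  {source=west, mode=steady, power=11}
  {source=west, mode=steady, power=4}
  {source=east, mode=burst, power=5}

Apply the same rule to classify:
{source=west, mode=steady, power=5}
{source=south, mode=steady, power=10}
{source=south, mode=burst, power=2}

Negative, Positive, Positive

Looking at the examples, the only property every 'Positive' case has and every 'Negative' case lacks is: source is south.
{source=west, mode=steady, power=5} → source is west → Negative. {source=south, mode=steady, power=10} → source is south → Positive. {source=south, mode=burst, power=2} → source is south → Positive.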